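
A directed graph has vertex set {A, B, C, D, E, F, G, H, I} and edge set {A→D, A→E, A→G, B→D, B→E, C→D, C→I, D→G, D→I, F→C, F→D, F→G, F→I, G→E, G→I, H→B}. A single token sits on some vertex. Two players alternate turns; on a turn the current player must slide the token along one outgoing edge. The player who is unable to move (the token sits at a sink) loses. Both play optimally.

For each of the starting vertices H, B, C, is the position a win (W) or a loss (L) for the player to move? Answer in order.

H: L, B: W, C: W

Classify positions by backward induction: terminal positions (no move available) are L. From any other position, the mover wins iff some move reaches an L.
Every edge goes from a vertex to one that appears earlier in the order I, E, G, D, B, A, C, H, F, so processing vertices in that order labels each vertex after all of its successors.
I: no outgoing edge → L
E: no outgoing edge → L
G: reaches L-position E → W
D: reaches L-position I → W
B: reaches L-position E → W
A: reaches L-position E → W
C: reaches L-position I → W
H: only reaches B(W), which is W → L
F: reaches L-position I → W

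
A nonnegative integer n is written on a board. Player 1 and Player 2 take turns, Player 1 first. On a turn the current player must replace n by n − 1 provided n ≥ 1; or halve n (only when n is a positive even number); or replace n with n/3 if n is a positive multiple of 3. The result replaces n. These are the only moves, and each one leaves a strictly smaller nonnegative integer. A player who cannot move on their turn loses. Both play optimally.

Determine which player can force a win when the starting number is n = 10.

Work bottom-up. With no move the player to move loses. Otherwise the position is W if at least one move leads to an L position for the opponent, and L if every move leads to a W.
n=0: no move → L
n=1: can move to 0, which is L ⇒ W
n=2: the only move is to 1(W), a W ⇒ L
n=3: can move to 2, which is L ⇒ W
n=4: can move to 2, which is L ⇒ W
n=5: the only move is to 4(W), a W ⇒ L
n=6: can move to 2, which is L ⇒ W
n=7: the only move is to 6(W), a W ⇒ L
n=8: can move to 7, which is L ⇒ W
n=9: moves to 3(W), 8(W); every one is W ⇒ L
n=10: can move to 5, which is L ⇒ W
From 10 Player 1 can move to 5, reaching an L position.

Player 1 wins.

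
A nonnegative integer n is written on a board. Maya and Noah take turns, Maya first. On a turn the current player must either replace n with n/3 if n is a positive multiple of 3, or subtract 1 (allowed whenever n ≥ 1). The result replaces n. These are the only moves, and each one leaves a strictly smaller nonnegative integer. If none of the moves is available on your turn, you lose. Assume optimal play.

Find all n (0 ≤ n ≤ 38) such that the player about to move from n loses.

Work bottom-up. With no move the player to move loses. Otherwise the position is W if at least one move leads to an L position for the opponent, and L if every move leads to a W.
n=0: no move → L
n=1: W (go to 0, an L position)
n=2: L (sole option 1(W) is W)
n=3: W (go to 2, an L position)
n=4: L (sole option 3(W) is W)
n=5: W (go to 4, an L position)
n=6: W (go to 2, an L position)
n=7: L (sole option 6(W) is W)
n=8: W (go to 7, an L position)
n=9: L (options 3(W), 8(W) are all W)
n=10: W (go to 9, an L position)
n=11: L (sole option 10(W) is W)
n=12: W (go to 4, an L position)
n=13: L (sole option 12(W) is W)
n=14: W (go to 13, an L position)
n=15: L (options 5(W), 14(W) are all W)
n=16: W (go to 15, an L position)
n=17: L (sole option 16(W) is W)
n=18: W (go to 17, an L position)
n=19: L (sole option 18(W) is W)
n=20: W (go to 19, an L position)
n=21: W (go to 7, an L position)
n=22: L (sole option 21(W) is W)
n=23: W (go to 22, an L position)
n=24: L (options 8(W), 23(W) are all W)
n=25: W (go to 24, an L position)
n=26: L (sole option 25(W) is W)
n=27: W (go to 9, an L position)
n=28: L (sole option 27(W) is W)
n=29: W (go to 28, an L position)
n=30: L (options 10(W), 29(W) are all W)
n=31: W (go to 30, an L position)
n=32: L (sole option 31(W) is W)
n=33: W (go to 11, an L position)
n=34: L (sole option 33(W) is W)
n=35: W (go to 34, an L position)
n=36: L (options 12(W), 35(W) are all W)
n=37: W (go to 36, an L position)
n=38: L (sole option 37(W) is W)
The losing starting values of n are exactly the entries labelled L in this table (19 of them).

0, 2, 4, 7, 9, 11, 13, 15, 17, 19, 22, 24, 26, 28, 30, 32, 34, 36, 38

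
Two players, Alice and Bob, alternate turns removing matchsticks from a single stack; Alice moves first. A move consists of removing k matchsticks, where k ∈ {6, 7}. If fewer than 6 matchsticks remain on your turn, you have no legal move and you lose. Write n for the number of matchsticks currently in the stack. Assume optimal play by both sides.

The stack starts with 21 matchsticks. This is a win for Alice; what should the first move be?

Use the standard recursion: the mover loses at a terminal position; elsewhere, the mover wins exactly when some move hands the opponent an L position.
n=0: no move → L
n=1: no move → L
n=2: no move → L
n=3: no move → L
n=4: no move → L
n=5: no move → L
n=6: reaches L-position 0 → W
n=7: reaches L-position 1 → W
n=8: reaches L-position 2 → W
n=9: reaches L-position 3 → W
n=10: reaches L-position 4 → W
n=11: reaches L-position 5 → W
n=12: reaches L-position 5 → W
n=13: only reaches 7(W), 6(W), all W → L
n=14: only reaches 8(W), 7(W), all W → L
n=15: only reaches 9(W), 8(W), all W → L
n=16: only reaches 10(W), 9(W), all W → L
n=17: only reaches 11(W), 10(W), all W → L
n=18: only reaches 12(W), 11(W), all W → L
n=19: reaches L-position 13 → W
n=20: reaches L-position 14 → W
n=21: reaches L-position 15 → W
From 21, the L positions reachable in one move are: 15, 14. Any move reaching one of these is winning.

Remove 6, leaving 15.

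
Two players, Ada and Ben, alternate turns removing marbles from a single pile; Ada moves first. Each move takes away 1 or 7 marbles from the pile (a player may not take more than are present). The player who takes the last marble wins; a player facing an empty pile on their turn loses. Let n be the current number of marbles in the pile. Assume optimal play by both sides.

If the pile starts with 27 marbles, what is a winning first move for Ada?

Remove 1, leaving 26.

Use the standard recursion: the mover loses at a terminal position; elsewhere, the mover wins exactly when some move hands the opponent an L position.
n=0: no move → L
n=1: →0(L), so W
n=2: →1(W) only, which is W, so L
n=3: →2(L), so W
n=4: →3(W) only, which is W, so L
n=5: →4(L), so W
n=6: →5(W) only, which is W, so L
n=7: →6(L), so W
n=8: →7(W), 1(W) — all W, so L
n=9: →8(L), so W
n=10: →9(W), 3(W) — all W, so L
n=11: →10(L), so W
n=12: →11(W), 5(W) — all W, so L
n=13: →12(L), so W
n=14: →13(W), 7(W) — all W, so L
n=15: →14(L), so W
n=16: →15(W), 9(W) — all W, so L
n=17: →16(L), so W
n=18: →17(W), 11(W) — all W, so L
n=19: →18(L), so W
n=20: →19(W), 13(W) — all W, so L
n=21: →20(L), so W
n=22: →21(W), 15(W) — all W, so L
n=23: →22(L), so W
n=24: →23(W), 17(W) — all W, so L
n=25: →24(L), so W
n=26: →25(W), 19(W) — all W, so L
n=27: →26(L), so W
From 27, the L positions reachable in one move are: 26, 20. Any move reaching one of these is winning.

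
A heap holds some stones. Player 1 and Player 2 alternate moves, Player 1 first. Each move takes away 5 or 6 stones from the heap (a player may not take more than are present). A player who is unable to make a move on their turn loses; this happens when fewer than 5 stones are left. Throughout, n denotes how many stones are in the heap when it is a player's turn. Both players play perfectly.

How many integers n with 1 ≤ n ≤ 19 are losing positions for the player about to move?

9

Use the standard recursion: the mover loses at a terminal position; elsewhere, the mover wins exactly when some move hands the opponent an L position.
n=0: no move → L
n=1: no move → L
n=2: no move → L
n=3: no move → L
n=4: no move → L
n=5: →0(L), so W
n=6: →1(L), so W
n=7: →2(L), so W
n=8: →3(L), so W
n=9: →4(L), so W
n=10: →4(L), so W
n=11: →6(W), 5(W) — all W, so L
n=12: →7(W), 6(W) — all W, so L
n=13: →8(W), 7(W) — all W, so L
n=14: →9(W), 8(W) — all W, so L
n=15: →10(W), 9(W) — all W, so L
n=16: →11(L), so W
n=17: →12(L), so W
n=18: →13(L), so W
n=19: →14(L), so W
L entries with 1 ≤ n ≤ 19 (n=0 is outside the asked range and is not counted): n = 1, 2, 3, 4, 11, 12, 13, 14, 15; that makes 9.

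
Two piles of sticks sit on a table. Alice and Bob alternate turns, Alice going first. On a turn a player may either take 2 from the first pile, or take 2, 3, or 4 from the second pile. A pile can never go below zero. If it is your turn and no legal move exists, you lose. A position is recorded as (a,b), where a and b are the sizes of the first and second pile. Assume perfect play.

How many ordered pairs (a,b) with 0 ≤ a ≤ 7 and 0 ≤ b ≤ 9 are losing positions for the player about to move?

Positions with no move are L. A position that does have a move is losing for the player to move precisely when every available move leads to a winning position for the opponent. Fill in the labels:
Every move lowers a or b (never raises either), so fill the grid row by row in increasing a, and left to right within a row: each cell's successors are then already labelled.
      b=0  b=1  b=2  b=3  b=4  b=5  b=6  b=7  b=8  b=9
a=0:    L    L    W    W    W    W    L    L    W    W
a=1:    L    L    W    W    W    W    L    L    W    W
a=2:    W    W    L    L    W    W    W    W    L    L
a=3:    W    W    L    L    W    W    W    W    L    L
a=4:    L    L    W    W    W    W    L    L    W    W
a=5:    L    L    W    W    W    W    L    L    W    W
a=6:    W    W    L    L    W    W    W    W    L    L
a=7:    W    W    L    L    W    W    W    W    L    L
Cells with no legal move (terminal, hence L): (0,0), (0,1), (1,0), (1,1).
The remaining L cells, each justified by listing all of its moves:
(0,6): moves to (0,4)(W), (0,3)(W), (0,2)(W); every one is W ⇒ L
(0,7): moves to (0,5)(W), (0,4)(W), (0,3)(W); every one is W ⇒ L
(1,6): moves to (1,4)(W), (1,3)(W), (1,2)(W); every one is W ⇒ L
(1,7): moves to (1,5)(W), (1,4)(W), (1,3)(W); every one is W ⇒ L
(2,2): moves to (0,2)(W), (2,0)(W); every one is W ⇒ L
(2,3): moves to (0,3)(W), (2,1)(W), (2,0)(W); every one is W ⇒ L
(2,8): moves to (0,8)(W), (2,6)(W), (2,5)(W), (2,4)(W); every one is W ⇒ L
(2,9): moves to (0,9)(W), (2,7)(W), (2,6)(W), (2,5)(W); every one is W ⇒ L
(3,2): moves to (1,2)(W), (3,0)(W); every one is W ⇒ L
(3,3): moves to (1,3)(W), (3,1)(W), (3,0)(W); every one is W ⇒ L
(3,8): moves to (1,8)(W), (3,6)(W), (3,5)(W), (3,4)(W); every one is W ⇒ L
(3,9): moves to (1,9)(W), (3,7)(W), (3,6)(W), (3,5)(W); every one is W ⇒ L
(4,0): the only move is to (2,0)(W), a W ⇒ L
(4,1): the only move is to (2,1)(W), a W ⇒ L
(4,6): moves to (2,6)(W), (4,4)(W), (4,3)(W), (4,2)(W); every one is W ⇒ L
(4,7): moves to (2,7)(W), (4,5)(W), (4,4)(W), (4,3)(W); every one is W ⇒ L
(5,0): the only move is to (3,0)(W), a W ⇒ L
(5,1): the only move is to (3,1)(W), a W ⇒ L
(5,6): moves to (3,6)(W), (5,4)(W), (5,3)(W), (5,2)(W); every one is W ⇒ L
(5,7): moves to (3,7)(W), (5,5)(W), (5,4)(W), (5,3)(W); every one is W ⇒ L
(6,2): moves to (4,2)(W), (6,0)(W); every one is W ⇒ L
(6,3): moves to (4,3)(W), (6,1)(W), (6,0)(W); every one is W ⇒ L
(6,8): moves to (4,8)(W), (6,6)(W), (6,5)(W), (6,4)(W); every one is W ⇒ L
(6,9): moves to (4,9)(W), (6,7)(W), (6,6)(W), (6,5)(W); every one is W ⇒ L
(7,2): moves to (5,2)(W), (7,0)(W); every one is W ⇒ L
(7,3): moves to (5,3)(W), (7,1)(W), (7,0)(W); every one is W ⇒ L
(7,8): moves to (5,8)(W), (7,6)(W), (7,5)(W), (7,4)(W); every one is W ⇒ L
(7,9): moves to (5,9)(W), (7,7)(W), (7,6)(W), (7,5)(W); every one is W ⇒ L
Every other cell has at least one move into one of the L cells above, so it is W.
L cells per row: a=0: 4, a=1: 4, a=2: 4, a=3: 4, a=4: 4, a=5: 4, a=6: 4, a=7: 4; total 32.

32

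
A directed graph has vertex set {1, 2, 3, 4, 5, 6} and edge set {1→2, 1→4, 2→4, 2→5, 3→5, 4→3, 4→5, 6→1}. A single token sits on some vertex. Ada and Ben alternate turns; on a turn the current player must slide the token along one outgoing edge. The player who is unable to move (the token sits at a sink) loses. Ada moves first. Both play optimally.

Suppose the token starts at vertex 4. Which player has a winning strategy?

Positions with no move are L. A position that does have a move is losing for the player to move precisely when every available move leads to a winning position for the opponent. Fill in the labels:
Every edge goes from a vertex to one that appears earlier in the order 5, 3, 4, 2, 1, 6, so processing vertices in that order labels each vertex after all of its successors.
5: no outgoing edge → L
3: W (go to 5, an L position)
4: W (go to 5, an L position)
2: W (go to 5, an L position)
1: L (options 2(W), 4(W) are all W)
6: W (go to 1, an L position)
The starting position 4 is W: Ada should move to 5, handing over an L position.

Ada wins.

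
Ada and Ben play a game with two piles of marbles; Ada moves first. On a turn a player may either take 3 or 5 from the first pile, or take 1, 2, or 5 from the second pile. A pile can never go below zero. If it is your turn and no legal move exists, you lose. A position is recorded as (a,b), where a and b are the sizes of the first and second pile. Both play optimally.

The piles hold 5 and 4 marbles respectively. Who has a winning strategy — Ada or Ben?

Build the W/L table. Terminal = L. A non-terminal position is W if it has a move to some L; otherwise it is L.
No move ever increases a pile, so every position that can arise here has a ≤ 5 and b ≤ 4; it is enough to label the cells with 0 ≤ a ≤ 5 and 0 ≤ b ≤ 4.
Every move lowers a or b (never raises either), so fill the grid row by row in increasing a, and left to right within a row: each cell's successors are then already labelled.
      b=0  b=1  b=2  b=3  b=4
a=0:    L    W    W    L    W
a=1:    L    W    W    L    W
a=2:    L    W    W    L    W
a=3:    W    L    W    W    L
a=4:    W    L    W    W    L
a=5:    W    L    W    W    L
Cells with no legal move (terminal, hence L): (0,0), (1,0), (2,0).
The remaining L cells, each justified by listing all of its moves:
(0,3): moves to (0,2)(W), (0,1)(W); every one is W ⇒ L
(1,3): moves to (1,2)(W), (1,1)(W); every one is W ⇒ L
(2,3): moves to (2,2)(W), (2,1)(W); every one is W ⇒ L
(3,1): moves to (0,1)(W), (3,0)(W); every one is W ⇒ L
(3,4): moves to (0,4)(W), (3,3)(W), (3,2)(W); every one is W ⇒ L
(4,1): moves to (1,1)(W), (4,0)(W); every one is W ⇒ L
(4,4): moves to (1,4)(W), (4,3)(W), (4,2)(W); every one is W ⇒ L
(5,1): moves to (2,1)(W), (0,1)(W), (5,0)(W); every one is W ⇒ L
(5,4): moves to (2,4)(W), (0,4)(W), (5,3)(W), (5,2)(W); every one is W ⇒ L
Every other cell has at least one move into one of the L cells above, so it is W.
The starting position (5,4) is L: whatever Ada does, the opponent receives a W position.

Ben wins.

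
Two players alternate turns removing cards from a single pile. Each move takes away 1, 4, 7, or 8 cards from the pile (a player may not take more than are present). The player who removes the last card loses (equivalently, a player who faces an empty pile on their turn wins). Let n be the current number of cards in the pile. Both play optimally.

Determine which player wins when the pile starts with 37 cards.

The second player wins.

Classify positions by backward induction: terminal positions (no move available) are W. From any other position, the mover wins iff some move reaches an L.
n=0: no move; the opponent has just taken the last card and therefore loses → W
n=1: →0(W) only, which is W, so L
n=2: →1(L), so W
n=3: →2(W) only, which is W, so L
n=4: →3(L), so W
n=5: →1(L), so W
n=6: →5(W), 2(W) — all W, so L
n=7: →6(L), so W
n=8: →1(L), so W
n=9: →1(L), so W
n=10: →6(L), so W
n=11: →3(L), so W
n=12: →11(W), 8(W), 5(W), 4(W) — all W, so L
n=13: →12(L), so W
n=14: →6(L), so W
n=15: →14(W), 11(W), 8(W), 7(W) — all W, so L
n=16: →15(L), so W
n=17: →16(W), 13(W), 10(W), 9(W) — all W, so L
n=18: →17(L), so W
n=19: →15(L), so W
n=20: →12(L), so W
n=21: →17(L), so W
n=22: →15(L), so W
n=23: →15(L), so W
n=24: →17(L), so W
n=25: →17(L), so W
n=26: →25(W), 22(W), 19(W), 18(W) — all W, so L
n=27: →26(L), so W
n=28: →27(W), 24(W), 21(W), 20(W) — all W, so L
n=29: →28(L), so W
n=30: →26(L), so W
n=31: →30(W), 27(W), 24(W), 23(W) — all W, so L
n=32: →31(L), so W
n=33: →26(L), so W
n=34: →26(L), so W
n=35: →31(L), so W
n=36: →28(L), so W
n=37: →36(W), 33(W), 30(W), 29(W) — all W, so L
The starting position 37 is L: whatever the player to move does, the opponent receives a W position.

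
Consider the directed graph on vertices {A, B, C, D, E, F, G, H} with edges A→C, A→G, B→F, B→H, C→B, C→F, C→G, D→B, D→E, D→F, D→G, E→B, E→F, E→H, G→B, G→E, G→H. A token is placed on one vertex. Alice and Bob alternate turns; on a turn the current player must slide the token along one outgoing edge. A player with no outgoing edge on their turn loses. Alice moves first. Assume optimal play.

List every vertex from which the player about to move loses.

A, F, H

Label each position W (a win for the player to move) or L (a loss). A position with no legal move is L; any other position is W exactly when some move reaches an L, and L when every move reaches a W.
Every edge goes from a vertex to one that appears earlier in the order H, F, B, E, G, C, D, A, so processing vertices in that order labels each vertex after all of its successors.
H: no outgoing edge → L
F: no outgoing edge → L
B: reaches L-position F → W
E: reaches L-position F → W
G: reaches L-position H → W
C: reaches L-position F → W
D: reaches L-position F → W
A: only reaches C(W), G(W), all W → L
Reading off the rows marked L gives the requested list; there are 3 such vertices.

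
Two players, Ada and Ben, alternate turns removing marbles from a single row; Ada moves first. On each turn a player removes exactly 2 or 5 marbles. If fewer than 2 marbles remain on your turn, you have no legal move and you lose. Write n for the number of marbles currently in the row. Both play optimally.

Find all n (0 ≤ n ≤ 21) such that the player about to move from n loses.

0, 1, 4, 7, 8, 11, 14, 15, 18, 21

Classify positions by backward induction: terminal positions (no move available) are L. From any other position, the mover wins iff some move reaches an L.
n=0: no move → L
n=1: no move → L
n=2: →0(L), so W
n=3: →1(L), so W
n=4: →2(W) only, which is W, so L
n=5: →0(L), so W
n=6: →4(L), so W
n=7: →5(W), 2(W) — all W, so L
n=8: →6(W), 3(W) — all W, so L
n=9: →7(L), so W
n=10: →8(L), so W
n=11: →9(W), 6(W) — all W, so L
n=12: →7(L), so W
n=13: →11(L), so W
n=14: →12(W), 9(W) — all W, so L
n=15: →13(W), 10(W) — all W, so L
n=16: →14(L), so W
n=17: →15(L), so W
n=18: →16(W), 13(W) — all W, so L
n=19: →14(L), so W
n=20: →18(L), so W
n=21: →19(W), 16(W) — all W, so L
Reading off the rows marked L gives the requested list; there are 10 such values of n.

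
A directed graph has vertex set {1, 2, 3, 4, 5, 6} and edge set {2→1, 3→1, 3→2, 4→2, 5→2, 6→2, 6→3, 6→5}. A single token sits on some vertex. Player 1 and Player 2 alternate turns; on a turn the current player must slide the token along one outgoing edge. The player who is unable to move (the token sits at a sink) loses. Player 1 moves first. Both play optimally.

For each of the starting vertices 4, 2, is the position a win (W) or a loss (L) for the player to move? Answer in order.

Classify positions by backward induction: terminal positions (no move available) are L. From any other position, the mover wins iff some move reaches an L.
Every edge goes from a vertex to one that appears earlier in the order 1, 2, 5, 3, 4, 6, so processing vertices in that order labels each vertex after all of its successors.
1: no outgoing edge → L
2: reaches L-position 1 → W
5: only reaches 2(W), which is W → L
3: reaches L-position 1 → W
4: only reaches 2(W), which is W → L
6: reaches L-position 5 → W

4: L, 2: W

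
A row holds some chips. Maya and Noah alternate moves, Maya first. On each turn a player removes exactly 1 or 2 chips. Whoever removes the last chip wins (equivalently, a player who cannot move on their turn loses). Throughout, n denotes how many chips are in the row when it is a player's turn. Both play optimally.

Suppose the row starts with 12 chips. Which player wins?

Use the standard recursion: the mover loses at a terminal position; elsewhere, the mover wins exactly when some move hands the opponent an L position.
n=0: no move → L
n=1: reaches L-position 0 → W
n=2: reaches L-position 0 → W
n=3: only reaches 2(W), 1(W), all W → L
n=4: reaches L-position 3 → W
n=5: reaches L-position 3 → W
n=6: only reaches 5(W), 4(W), all W → L
n=7: reaches L-position 6 → W
n=8: reaches L-position 6 → W
n=9: only reaches 8(W), 7(W), all W → L
n=10: reaches L-position 9 → W
n=11: reaches L-position 9 → W
n=12: only reaches 11(W), 10(W), all W → L
The starting position 12 is L: whatever Maya does, the opponent receives a W position.

Noah wins.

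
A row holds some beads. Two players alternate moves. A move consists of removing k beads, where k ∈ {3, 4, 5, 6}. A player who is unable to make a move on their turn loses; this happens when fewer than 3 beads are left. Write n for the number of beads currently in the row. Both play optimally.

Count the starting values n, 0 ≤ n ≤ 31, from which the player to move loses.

12

Build the W/L table. Terminal = L. A non-terminal position is W if it has a move to some L; otherwise it is L.
n=0: no move → L
n=1: no move → L
n=2: no move → L
n=3: →0(L), so W
n=4: →1(L), so W
n=5: →2(L), so W
n=6: →2(L), so W
n=7: →2(L), so W
n=8: →2(L), so W
n=9: →6(W), 5(W), 4(W), 3(W) — all W, so L
n=10: →7(W), 6(W), 5(W), 4(W) — all W, so L
n=11: →8(W), 7(W), 6(W), 5(W) — all W, so L
n=12: →9(L), so W
n=13: →10(L), so W
n=14: →11(L), so W
n=15: →11(L), so W
n=16: →11(L), so W
n=17: →11(L), so W
n=18: →15(W), 14(W), 13(W), 12(W) — all W, so L
n=19: →16(W), 15(W), 14(W), 13(W) — all W, so L
n=20: →17(W), 16(W), 15(W), 14(W) — all W, so L
n=21: →18(L), so W
n=22: →19(L), so W
n=23: →20(L), so W
n=24: →20(L), so W
n=25: →20(L), so W
n=26: →20(L), so W
n=27: →24(W), 23(W), 22(W), 21(W) — all W, so L
n=28: →25(W), 24(W), 23(W), 22(W) — all W, so L
n=29: →26(W), 25(W), 24(W), 23(W) — all W, so L
n=30: →27(L), so W
n=31: →28(L), so W
L entries with 0 ≤ n ≤ 31: n = 0, 1, 2, 9, 10, 11, 18, 19, 20, 27, 28, 29; that makes 12.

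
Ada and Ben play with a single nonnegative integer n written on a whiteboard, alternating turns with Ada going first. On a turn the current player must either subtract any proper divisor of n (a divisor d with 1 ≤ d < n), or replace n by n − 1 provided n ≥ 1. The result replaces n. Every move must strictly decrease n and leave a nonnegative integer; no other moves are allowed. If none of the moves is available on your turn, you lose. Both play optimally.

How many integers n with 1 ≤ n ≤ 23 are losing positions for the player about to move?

11

Positions with no move are L. A position that does have a move is losing for the player to move precisely when every available move leads to a winning position for the opponent. Fill in the labels:
n=0: no move → L
n=1: W (go to 0, an L position)
n=2: L (sole option 1(W) is W)
n=3: W (go to 2, an L position)
n=4: W (go to 2, an L position)
n=5: L (sole option 4(W) is W)
n=6: W (go to 5, an L position)
n=7: L (sole option 6(W) is W)
n=8: W (go to 7, an L position)
n=9: L (options 6(W), 8(W) are all W)
n=10: W (go to 5, an L position)
n=11: L (sole option 10(W) is W)
n=12: W (go to 9, an L position)
n=13: L (sole option 12(W) is W)
n=14: W (go to 7, an L position)
n=15: L (options 10(W), 12(W), 14(W) are all W)
n=16: W (go to 15, an L position)
n=17: L (sole option 16(W) is W)
n=18: W (go to 9, an L position)
n=19: L (sole option 18(W) is W)
n=20: W (go to 15, an L position)
n=21: L (options 14(W), 18(W), 20(W) are all W)
n=22: W (go to 11, an L position)
n=23: L (sole option 22(W) is W)
L entries with 1 ≤ n ≤ 23 (n=0 is outside the asked range and is not counted): n = 2, 5, 7, 9, 11, 13, 15, 17, 19, 21, 23; that makes 11.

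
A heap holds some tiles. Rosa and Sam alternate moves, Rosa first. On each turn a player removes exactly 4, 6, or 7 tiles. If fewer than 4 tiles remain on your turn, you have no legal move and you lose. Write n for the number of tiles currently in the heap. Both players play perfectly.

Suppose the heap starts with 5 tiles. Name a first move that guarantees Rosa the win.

Label each position W (a win for the player to move) or L (a loss). A position with no legal move is L; any other position is W exactly when some move reaches an L, and L when every move reaches a W.
n=0: no move → L
n=1: no move → L
n=2: no move → L
n=3: no move → L
n=4: reaches L-position 0 → W
n=5: reaches L-position 1 → W
From 5, the L positions reachable in one move are: 1.

Remove 4, leaving 1.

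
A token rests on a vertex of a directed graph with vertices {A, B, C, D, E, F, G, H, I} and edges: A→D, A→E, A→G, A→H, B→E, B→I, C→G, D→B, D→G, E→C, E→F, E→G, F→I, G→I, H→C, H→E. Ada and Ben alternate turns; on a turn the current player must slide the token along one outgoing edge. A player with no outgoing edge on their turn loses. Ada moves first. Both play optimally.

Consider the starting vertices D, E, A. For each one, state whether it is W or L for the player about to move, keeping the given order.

Classify positions by backward induction: terminal positions (no move available) are L. From any other position, the mover wins iff some move reaches an L.
Every edge goes from a vertex to one that appears earlier in the order I, F, G, C, E, B, H, D, A, so processing vertices in that order labels each vertex after all of its successors.
I: no outgoing edge → L
F: →I(L), so W
G: →I(L), so W
C: →G(W) only, which is W, so L
E: →C(L), so W
B: →I(L), so W
H: →C(L), so W
D: →B(W), G(W) — all W, so L
A: →D(L), so W

D: L, E: W, A: W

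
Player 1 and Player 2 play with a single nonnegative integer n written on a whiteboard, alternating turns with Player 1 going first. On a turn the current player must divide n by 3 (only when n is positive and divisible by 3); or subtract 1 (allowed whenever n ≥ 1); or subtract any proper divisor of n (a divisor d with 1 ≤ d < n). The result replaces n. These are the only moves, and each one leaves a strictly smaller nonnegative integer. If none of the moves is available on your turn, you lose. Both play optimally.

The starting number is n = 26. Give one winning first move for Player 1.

Move to 13.

Use the standard recursion: the mover loses at a terminal position; elsewhere, the mover wins exactly when some move hands the opponent an L position.
n=0: no move → L
n=1: can move to 0, which is L ⇒ W
n=2: the only move is to 1(W), a W ⇒ L
n=3: can move to 2, which is L ⇒ W
n=4: can move to 2, which is L ⇒ W
n=5: the only move is to 4(W), a W ⇒ L
n=6: can move to 2, which is L ⇒ W
n=7: the only move is to 6(W), a W ⇒ L
n=8: can move to 7, which is L ⇒ W
n=9: moves to 3(W), 6(W), 8(W); every one is W ⇒ L
n=10: can move to 5, which is L ⇒ W
n=11: the only move is to 10(W), a W ⇒ L
n=12: can move to 9, which is L ⇒ W
n=13: the only move is to 12(W), a W ⇒ L
n=14: can move to 7, which is L ⇒ W
n=15: can move to 5, which is L ⇒ W
n=16: moves to 8(W), 12(W), 14(W), 15(W); every one is W ⇒ L
n=17: can move to 16, which is L ⇒ W
n=18: can move to 9, which is L ⇒ W
n=19: the only move is to 18(W), a W ⇒ L
n=20: can move to 16, which is L ⇒ W
n=21: can move to 7, which is L ⇒ W
n=22: can move to 11, which is L ⇒ W
n=23: the only move is to 22(W), a W ⇒ L
n=24: can move to 16, which is L ⇒ W
n=25: moves to 20(W), 24(W); every one is W ⇒ L
n=26: can move to 13, which is L ⇒ W
From 26, the L positions reachable in one move are: 13, 25. Any move reaching one of these is winning.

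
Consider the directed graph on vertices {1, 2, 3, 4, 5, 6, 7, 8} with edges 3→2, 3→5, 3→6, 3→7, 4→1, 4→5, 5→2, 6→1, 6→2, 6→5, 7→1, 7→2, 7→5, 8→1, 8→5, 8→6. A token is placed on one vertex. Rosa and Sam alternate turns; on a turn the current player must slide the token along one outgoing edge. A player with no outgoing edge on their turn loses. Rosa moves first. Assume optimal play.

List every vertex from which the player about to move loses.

Label each position W (a win for the player to move) or L (a loss). A position with no legal move is L; any other position is W exactly when some move reaches an L, and L when every move reaches a W.
Every edge goes from a vertex to one that appears earlier in the order 1, 2, 5, 7, 6, 8, 4, 3, so processing vertices in that order labels each vertex after all of its successors.
1: no outgoing edge → L
2: no outgoing edge → L
5: can move to 2, which is L ⇒ W
7: can move to 2, which is L ⇒ W
6: can move to 2, which is L ⇒ W
8: can move to 1, which is L ⇒ W
4: can move to 1, which is L ⇒ W
3: can move to 2, which is L ⇒ W
Reading off the rows marked L gives the requested list; there are 2 such vertices.

1, 2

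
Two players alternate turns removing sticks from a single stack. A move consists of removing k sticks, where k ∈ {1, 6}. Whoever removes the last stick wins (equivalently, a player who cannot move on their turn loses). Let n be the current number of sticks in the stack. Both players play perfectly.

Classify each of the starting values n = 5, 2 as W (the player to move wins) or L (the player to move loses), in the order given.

5: W, 2: L

Compute win/loss labels from the base case upward. A position with no move is L. Any other position is W if it can reach an L in one move, else L.
n=0: no move → L
n=1: reaches L-position 0 → W
n=2: only reaches 1(W), which is W → L
n=3: reaches L-position 2 → W
n=4: only reaches 3(W), which is W → L
n=5: reaches L-position 4 → W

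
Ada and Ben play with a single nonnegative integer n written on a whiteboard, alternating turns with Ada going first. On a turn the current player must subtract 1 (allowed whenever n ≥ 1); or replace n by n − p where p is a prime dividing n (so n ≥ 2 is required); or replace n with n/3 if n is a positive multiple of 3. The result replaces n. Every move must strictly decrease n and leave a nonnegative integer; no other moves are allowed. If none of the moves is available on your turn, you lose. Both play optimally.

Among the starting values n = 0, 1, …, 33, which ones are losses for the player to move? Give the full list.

0, 4, 8, 14, 18, 22, 25, 27, 32

Classify positions by backward induction: terminal positions (no move available) are L. From any other position, the mover wins iff some move reaches an L.
n=0: no move → L
n=1: W (go to 0, an L position)
n=2: W (go to 0, an L position)
n=3: W (go to 0, an L position)
n=4: L (options 2(W), 3(W) are all W)
n=5: W (go to 0, an L position)
n=6: W (go to 4, an L position)
n=7: W (go to 0, an L position)
n=8: L (options 6(W), 7(W) are all W)
n=9: W (go to 8, an L position)
n=10: W (go to 8, an L position)
n=11: W (go to 0, an L position)
n=12: W (go to 4, an L position)
n=13: W (go to 0, an L position)
n=14: L (options 7(W), 12(W), 13(W) are all W)
n=15: W (go to 14, an L position)
n=16: W (go to 14, an L position)
n=17: W (go to 0, an L position)
n=18: L (options 6(W), 15(W), 16(W), 17(W) are all W)
n=19: W (go to 0, an L position)
n=20: W (go to 18, an L position)
n=21: W (go to 14, an L position)
n=22: L (options 11(W), 20(W), 21(W) are all W)
n=23: W (go to 0, an L position)
n=24: W (go to 8, an L position)
n=25: L (options 20(W), 24(W) are all W)
n=26: W (go to 25, an L position)
n=27: L (options 9(W), 24(W), 26(W) are all W)
n=28: W (go to 27, an L position)
n=29: W (go to 0, an L position)
n=30: W (go to 25, an L position)
n=31: W (go to 0, an L position)
n=32: L (options 30(W), 31(W) are all W)
n=33: W (go to 22, an L position)
Reading off the rows marked L gives the requested list; there are 9 such values of n.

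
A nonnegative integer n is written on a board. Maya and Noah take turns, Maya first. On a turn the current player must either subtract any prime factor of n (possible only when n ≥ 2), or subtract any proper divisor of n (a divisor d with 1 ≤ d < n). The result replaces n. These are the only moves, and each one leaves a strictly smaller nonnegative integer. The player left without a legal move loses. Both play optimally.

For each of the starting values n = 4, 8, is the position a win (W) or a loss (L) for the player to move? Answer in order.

4: L, 8: W

Compute win/loss labels from the base case upward. A position with no move is L. Any other position is W if it can reach an L in one move, else L.
n=0: no move → L
n=1: no move → L
n=2: can move to 0, which is L ⇒ W
n=3: can move to 0, which is L ⇒ W
n=4: moves to 2(W), 3(W); every one is W ⇒ L
n=5: can move to 0, which is L ⇒ W
n=6: can move to 4, which is L ⇒ W
n=7: can move to 0, which is L ⇒ W
n=8: can move to 4, which is L ⇒ W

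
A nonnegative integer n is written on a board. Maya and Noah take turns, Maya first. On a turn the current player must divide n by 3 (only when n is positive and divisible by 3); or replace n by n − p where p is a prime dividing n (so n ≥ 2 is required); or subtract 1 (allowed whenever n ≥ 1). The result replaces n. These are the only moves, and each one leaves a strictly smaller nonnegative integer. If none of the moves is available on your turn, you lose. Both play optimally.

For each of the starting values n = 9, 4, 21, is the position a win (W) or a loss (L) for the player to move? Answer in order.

Label each position W (a win for the player to move) or L (a loss). A position with no legal move is L; any other position is W exactly when some move reaches an L, and L when every move reaches a W.
n=0: no move → L
n=1: can move to 0, which is L ⇒ W
n=2: can move to 0, which is L ⇒ W
n=3: can move to 0, which is L ⇒ W
n=4: moves to 2(W), 3(W); every one is W ⇒ L
n=5: can move to 0, which is L ⇒ W
n=6: can move to 4, which is L ⇒ W
n=7: can move to 0, which is L ⇒ W
n=8: moves to 6(W), 7(W); every one is W ⇒ L
n=9: can move to 8, which is L ⇒ W
n=10: can move to 8, which is L ⇒ W
n=11: can move to 0, which is L ⇒ W
n=12: can move to 4, which is L ⇒ W
n=13: can move to 0, which is L ⇒ W
n=14: moves to 7(W), 12(W), 13(W); every one is W ⇒ L
n=15: can move to 14, which is L ⇒ W
n=16: can move to 14, which is L ⇒ W
n=17: can move to 0, which is L ⇒ W
n=18: moves to 6(W), 15(W), 16(W), 17(W); every one is W ⇒ L
n=19: can move to 0, which is L ⇒ W
n=20: can move to 18, which is L ⇒ W
n=21: can move to 14, which is L ⇒ W

9: W, 4: L, 21: W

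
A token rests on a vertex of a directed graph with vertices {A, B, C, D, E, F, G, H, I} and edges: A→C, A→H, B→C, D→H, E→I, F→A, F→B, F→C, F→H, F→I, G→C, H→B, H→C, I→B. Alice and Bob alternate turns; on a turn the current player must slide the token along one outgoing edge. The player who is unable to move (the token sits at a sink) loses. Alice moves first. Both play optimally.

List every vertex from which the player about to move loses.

Classify positions by backward induction: terminal positions (no move available) are L. From any other position, the mover wins iff some move reaches an L.
Every edge goes from a vertex to one that appears earlier in the order C, B, G, H, I, A, F, E, D, so processing vertices in that order labels each vertex after all of its successors.
C: no outgoing edge → L
B: can move to C, which is L ⇒ W
G: can move to C, which is L ⇒ W
H: can move to C, which is L ⇒ W
I: the only move is to B(W), a W ⇒ L
A: can move to C, which is L ⇒ W
F: can move to I, which is L ⇒ W
E: can move to I, which is L ⇒ W
D: the only move is to H(W), a W ⇒ L
The losing starting vertices are exactly the entries labelled L in this table (3 of them).

C, D, I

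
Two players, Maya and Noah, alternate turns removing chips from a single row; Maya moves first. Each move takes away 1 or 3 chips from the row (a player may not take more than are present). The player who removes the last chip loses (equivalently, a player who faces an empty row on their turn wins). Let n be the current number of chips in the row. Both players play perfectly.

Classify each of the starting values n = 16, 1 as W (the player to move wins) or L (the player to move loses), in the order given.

Work bottom-up. With no move the player to move wins. Otherwise the position is W if at least one move leads to an L position for the opponent, and L if every move leads to a W.
n=0: no move; the opponent has just taken the last chip and therefore loses → W
n=1: only reaches 0(W), which is W → L
n=2: reaches L-position 1 → W
n=3: only reaches 2(W), 0(W), all W → L
n=4: reaches L-position 3 → W
n=5: only reaches 4(W), 2(W), all W → L
n=6: reaches L-position 5 → W
n=7: only reaches 6(W), 4(W), all W → L
n=8: reaches L-position 7 → W
n=9: only reaches 8(W), 6(W), all W → L
n=10: reaches L-position 9 → W
n=11: only reaches 10(W), 8(W), all W → L
n=12: reaches L-position 11 → W
n=13: only reaches 12(W), 10(W), all W → L
n=14: reaches L-position 13 → W
n=15: only reaches 14(W), 12(W), all W → L
n=16: reaches L-position 15 → W

16: W, 1: L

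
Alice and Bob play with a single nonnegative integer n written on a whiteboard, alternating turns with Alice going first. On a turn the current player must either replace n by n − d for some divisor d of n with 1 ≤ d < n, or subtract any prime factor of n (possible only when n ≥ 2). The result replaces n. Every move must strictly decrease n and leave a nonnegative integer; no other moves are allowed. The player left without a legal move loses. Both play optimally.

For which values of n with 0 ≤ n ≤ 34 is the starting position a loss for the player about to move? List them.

0, 1, 4, 9, 14, 20, 26, 32

Use the standard recursion: the mover loses at a terminal position; elsewhere, the mover wins exactly when some move hands the opponent an L position.
n=0: no move → L
n=1: no move → L
n=2: →0(L), so W
n=3: →0(L), so W
n=4: →2(W), 3(W) — all W, so L
n=5: →0(L), so W
n=6: →4(L), so W
n=7: →0(L), so W
n=8: →4(L), so W
n=9: →6(W), 8(W) — all W, so L
n=10: →9(L), so W
n=11: →0(L), so W
n=12: →9(L), so W
n=13: →0(L), so W
n=14: →7(W), 12(W), 13(W) — all W, so L
n=15: →14(L), so W
n=16: →14(L), so W
n=17: →0(L), so W
n=18: →9(L), so W
n=19: →0(L), so W
n=20: →10(W), 15(W), 16(W), 18(W), 19(W) — all W, so L
n=21: →14(L), so W
n=22: →20(L), so W
n=23: →0(L), so W
n=24: →20(L), so W
n=25: →20(L), so W
n=26: →13(W), 24(W), 25(W) — all W, so L
n=27: →26(L), so W
n=28: →14(L), so W
n=29: →0(L), so W
n=30: →20(L), so W
n=31: →0(L), so W
n=32: →16(W), 24(W), 28(W), 30(W), 31(W) — all W, so L
n=33: →32(L), so W
n=34: →32(L), so W
Reading off the rows marked L gives the requested list; there are 8 such values of n.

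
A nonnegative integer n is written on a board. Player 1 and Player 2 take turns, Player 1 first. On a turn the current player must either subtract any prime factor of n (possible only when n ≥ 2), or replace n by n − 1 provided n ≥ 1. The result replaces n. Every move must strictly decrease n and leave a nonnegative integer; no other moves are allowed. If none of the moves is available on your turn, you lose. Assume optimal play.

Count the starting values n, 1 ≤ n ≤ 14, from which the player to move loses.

Label each position W (a win for the player to move) or L (a loss). A position with no legal move is L; any other position is W exactly when some move reaches an L, and L when every move reaches a W.
n=0: no move → L
n=1: reaches L-position 0 → W
n=2: reaches L-position 0 → W
n=3: reaches L-position 0 → W
n=4: only reaches 2(W), 3(W), all W → L
n=5: reaches L-position 0 → W
n=6: reaches L-position 4 → W
n=7: reaches L-position 0 → W
n=8: only reaches 6(W), 7(W), all W → L
n=9: reaches L-position 8 → W
n=10: reaches L-position 8 → W
n=11: reaches L-position 0 → W
n=12: only reaches 9(W), 10(W), 11(W), all W → L
n=13: reaches L-position 0 → W
n=14: reaches L-position 12 → W
L entries with 1 ≤ n ≤ 14 (n=0 is outside the asked range and is not counted): n = 4, 8, 12; that makes 3.

3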